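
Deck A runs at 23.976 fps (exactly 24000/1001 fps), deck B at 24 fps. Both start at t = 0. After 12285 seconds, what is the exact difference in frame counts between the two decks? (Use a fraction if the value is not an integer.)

3240/11 frames

A emits 24000/1001 × 12285 = 3240000/11 frames; B emits 24 × 12285 = 294840.
Difference = 3240/11 frames (≈ 294.5455); B is ahead of A.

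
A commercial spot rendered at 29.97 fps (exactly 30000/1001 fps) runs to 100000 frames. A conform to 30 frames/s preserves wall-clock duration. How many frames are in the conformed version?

Target frames = source frames × (target rate / source rate) = 100000 × (30)/(30000/1001) = 100000 × 1001/1000 = 100100.

100100 frames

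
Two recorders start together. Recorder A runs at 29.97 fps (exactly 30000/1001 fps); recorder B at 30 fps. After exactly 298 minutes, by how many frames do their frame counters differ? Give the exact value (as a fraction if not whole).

536400/1001 frames

298 min = 17880 s.
A emits 30000/1001 × 17880 = 536400000/1001 frames; B emits 30 × 17880 = 536400.
Difference = 536400/1001 frames (≈ 535.8641); B is ahead of A.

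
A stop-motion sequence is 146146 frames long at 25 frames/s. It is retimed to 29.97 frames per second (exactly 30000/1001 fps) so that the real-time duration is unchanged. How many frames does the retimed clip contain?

175200 frames

Target frames = source frames × (target rate / source rate) = 146146 × (30000/1001)/(25) = 146146 × 1200/1001 = 175200.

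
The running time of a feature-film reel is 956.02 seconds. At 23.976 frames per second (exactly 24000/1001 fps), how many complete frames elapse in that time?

22921 frames

Frames = 956.02 × 24000/1001 = 1764960/77 ≈ 22921.5584.
Complete frames: 22921.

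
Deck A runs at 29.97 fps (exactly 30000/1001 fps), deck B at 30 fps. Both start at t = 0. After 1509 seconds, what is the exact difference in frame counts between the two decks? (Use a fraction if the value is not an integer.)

45270/1001 frames

A emits 30000/1001 × 1509 = 45270000/1001 frames; B emits 30 × 1509 = 45270.
Difference = 45270/1001 frames (≈ 45.2248); B is ahead of A.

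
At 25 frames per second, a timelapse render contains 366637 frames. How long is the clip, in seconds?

14665.48 seconds

Running time = 366637 / (25) = 14665.48 s.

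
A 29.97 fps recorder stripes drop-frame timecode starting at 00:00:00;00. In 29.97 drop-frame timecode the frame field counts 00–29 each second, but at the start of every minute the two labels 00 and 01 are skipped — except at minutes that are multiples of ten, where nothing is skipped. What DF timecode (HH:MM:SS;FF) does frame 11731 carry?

00:06:31;13

Each 10-minute DF block holds 10 × 60 × 30 − 9 × 2 = 17982 frames. 11731 ÷ 17982 → 0 full blocks, remainder 11731.
Within the partial block the first minute is 1800 frames and each further minute 1798, so 6 further minute boundaries passed. Total skipped labels = 18 × 0 + 2 × 6 = 12.
Non-drop label index = 11731 + 12 = 11743; at 30 labels/s that is 00:06:31:13, i.e. DF 00:06:31;13.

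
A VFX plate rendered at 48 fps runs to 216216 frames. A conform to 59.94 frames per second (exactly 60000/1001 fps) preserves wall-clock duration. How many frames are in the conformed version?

Target frames = source frames × (target rate / source rate) = 216216 × (60000/1001)/(48) = 216216 × 1250/1001 = 270000.

270000 frames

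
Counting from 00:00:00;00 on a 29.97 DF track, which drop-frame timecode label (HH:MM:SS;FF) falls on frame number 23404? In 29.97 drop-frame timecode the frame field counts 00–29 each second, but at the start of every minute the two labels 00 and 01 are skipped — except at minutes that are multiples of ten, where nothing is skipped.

00:13:00;28

Ten DF minutes hold 17982 frames, so frame 23404 lies in block 1 (frames 17982–35963) with 5422 frames into that block.
The block's first minute is 1800 frames and the rest 1798 each; 5422 frames reaches minute 3, so 1 × 18 + 3 × 2 = 24 labels have been skipped so far.
Adding those back, label number 23404 + 24 = 23428 at 30 labels/s is 780 s + 28 f = 0 h 13 min 0 s frame 28, i.e. 00:13:00;28.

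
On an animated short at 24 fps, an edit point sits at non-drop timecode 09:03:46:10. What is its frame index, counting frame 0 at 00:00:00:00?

783034

Total seconds to the label: (9 × 3600 + 3 × 60 + 46) = 32626.
Frame index = 32626 × 24 + 10 = 783034.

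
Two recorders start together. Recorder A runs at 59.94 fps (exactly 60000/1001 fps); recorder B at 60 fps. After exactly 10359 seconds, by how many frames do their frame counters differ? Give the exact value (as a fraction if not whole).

621540/1001 frames

A emits 60000/1001 × 10359 = 621540000/1001 frames; B emits 60 × 10359 = 621540.
Difference = 621540/1001 frames (≈ 620.9191); B is ahead of A.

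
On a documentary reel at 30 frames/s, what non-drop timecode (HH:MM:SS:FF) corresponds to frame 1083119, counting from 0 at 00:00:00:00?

10:01:43:29

1083119 ÷ 30 = 36103 full seconds, remainder 29 frames.
36103 s = 10 h 1 min 43 s.
Timecode: 10:01:43:29.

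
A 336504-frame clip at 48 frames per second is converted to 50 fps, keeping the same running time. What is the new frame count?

Target frames = source frames × (target rate / source rate) = 336504 × (50)/(48) = 336504 × 25/24 = 350525.

350525 frames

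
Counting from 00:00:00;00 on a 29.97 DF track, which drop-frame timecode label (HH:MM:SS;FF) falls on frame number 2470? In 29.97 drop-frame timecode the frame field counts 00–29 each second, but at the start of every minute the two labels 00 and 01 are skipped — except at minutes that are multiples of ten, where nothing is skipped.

00:01:22;12

Ten DF minutes hold 17982 frames, so frame 2470 lies in block 0 (frames 0–17981) with 2470 frames into that block.
The block's first minute is 1800 frames and the rest 1798 each; 2470 frames reaches minute 1, so 0 × 18 + 1 × 2 = 2 labels have been skipped so far.
Adding those back, label number 2470 + 2 = 2472 at 30 labels/s is 82 s + 12 f = 0 h 1 min 22 s frame 12, i.e. 00:01:22;12.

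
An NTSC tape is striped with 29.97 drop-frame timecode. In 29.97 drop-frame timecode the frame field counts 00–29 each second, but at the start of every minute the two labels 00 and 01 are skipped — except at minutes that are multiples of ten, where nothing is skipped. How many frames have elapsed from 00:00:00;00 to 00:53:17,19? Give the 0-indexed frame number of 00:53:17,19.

As if non-drop at 30 labels/s: (0 × 3600 + 53 × 60 + 17) × 30 + 19 = 95929.
Minute boundaries passed: 53; those not divisible by 10: 53 − 5 = 48; dropped labels = 2 × 48 = 96.
Actual frame index = 95929 − 96 = 95833.

95833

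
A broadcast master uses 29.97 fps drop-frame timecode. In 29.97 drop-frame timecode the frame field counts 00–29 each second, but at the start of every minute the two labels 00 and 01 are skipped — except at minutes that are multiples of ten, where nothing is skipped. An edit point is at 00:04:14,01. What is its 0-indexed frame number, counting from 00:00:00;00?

7613

As if non-drop at 30 labels/s: (0 × 3600 + 4 × 60 + 14) × 30 + 1 = 7621.
Minute boundaries passed: 4; those not divisible by 10: 4 − 0 = 4; dropped labels = 2 × 4 = 8.
Actual frame index = 7621 − 8 = 7613.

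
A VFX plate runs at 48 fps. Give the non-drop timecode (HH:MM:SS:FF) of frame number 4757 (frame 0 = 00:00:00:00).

4757 ÷ 48 = 99 full seconds, remainder 5 frames.
99 s = 0 h 1 min 39 s.
Timecode: 00:01:39:05.

00:01:39:05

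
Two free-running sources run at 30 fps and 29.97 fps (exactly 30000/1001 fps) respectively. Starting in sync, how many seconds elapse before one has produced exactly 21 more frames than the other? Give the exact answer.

The gap grows by |30000/1001 − 30| = 30/1001 frames per second.
Time for a 21-frame gap: 21 ÷ (30/1001) = 700.7 s.

700.7 seconds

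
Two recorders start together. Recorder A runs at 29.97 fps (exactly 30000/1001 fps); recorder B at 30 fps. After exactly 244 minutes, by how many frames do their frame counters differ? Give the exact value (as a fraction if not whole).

439200/1001 frames

244 min = 14640 s.
A emits 30000/1001 × 14640 = 439200000/1001 frames; B emits 30 × 14640 = 439200.
Difference = 439200/1001 frames (≈ 438.7612); B is ahead of A.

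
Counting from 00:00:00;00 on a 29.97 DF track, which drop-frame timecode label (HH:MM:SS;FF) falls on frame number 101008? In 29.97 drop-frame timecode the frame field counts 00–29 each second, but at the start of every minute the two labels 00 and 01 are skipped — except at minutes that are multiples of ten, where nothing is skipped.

00:56:10;10

Ten DF minutes hold 17982 frames, so frame 101008 lies in block 5 (frames 89910–107891) with 11098 frames into that block.
The block's first minute is 1800 frames and the rest 1798 each; 11098 frames reaches minute 6, so 5 × 18 + 6 × 2 = 102 labels have been skipped so far.
Adding those back, label number 101008 + 102 = 101110 at 30 labels/s is 3370 s + 10 f = 0 h 56 min 10 s frame 10, i.e. 00:56:10;10.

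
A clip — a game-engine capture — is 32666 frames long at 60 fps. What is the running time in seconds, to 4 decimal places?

Running time = 32666 × 1/60 = 16333/30 s ≈ 544.4333 s.

544.4333 seconds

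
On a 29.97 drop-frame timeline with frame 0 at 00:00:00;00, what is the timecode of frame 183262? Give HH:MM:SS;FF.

Each 10-minute DF block holds 10 × 60 × 30 − 9 × 2 = 17982 frames. 183262 ÷ 17982 → 10 full blocks, remainder 3442.
Within the partial block the first minute is 1800 frames and each further minute 1798, so 1 further minute boundary passed. Total skipped labels = 18 × 10 + 2 × 1 = 182.
Non-drop label index = 183262 + 182 = 183444; at 30 labels/s that is 01:41:54:24, i.e. DF 01:41:54;24.

01:41:54;24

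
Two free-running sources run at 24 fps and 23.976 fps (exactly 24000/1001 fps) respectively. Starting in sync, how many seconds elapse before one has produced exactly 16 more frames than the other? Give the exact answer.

2002/3 seconds

The gap grows by |24000/1001 − 24| = 24/1001 frames per second.
Time for a 16-frame gap: 16 ÷ (24/1001) = 2002/3 s.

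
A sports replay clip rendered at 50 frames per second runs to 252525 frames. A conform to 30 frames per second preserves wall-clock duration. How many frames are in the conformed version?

Target frames = source frames × (target rate / source rate) = 252525 × (30)/(50) = 252525 × 3/5 = 151515.

151515 frames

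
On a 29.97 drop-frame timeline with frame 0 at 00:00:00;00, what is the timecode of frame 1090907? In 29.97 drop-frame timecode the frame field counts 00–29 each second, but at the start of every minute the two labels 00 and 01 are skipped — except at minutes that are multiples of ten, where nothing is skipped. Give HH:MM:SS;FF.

Ten DF minutes hold 17982 frames, so frame 1090907 lies in block 60 (frames 1078920–1096901) with 11987 frames into that block.
The block's first minute is 1800 frames and the rest 1798 each; 11987 frames reaches minute 6, so 60 × 18 + 6 × 2 = 1092 labels have been skipped so far.
Adding those back, label number 1090907 + 1092 = 1091999 at 30 labels/s is 36399 s + 29 f = 10 h 6 min 39 s frame 29, i.e. 10:06:39;29.

10:06:39;29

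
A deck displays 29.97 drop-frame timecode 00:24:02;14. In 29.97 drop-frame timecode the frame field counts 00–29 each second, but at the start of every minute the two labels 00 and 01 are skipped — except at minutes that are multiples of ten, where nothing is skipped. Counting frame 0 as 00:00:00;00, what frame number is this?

43230

Complete 10-minute blocks: 2, each 17982 frames → 35964.
Remaining 4 whole minutes in the current block: 1800 + 3 × 1798 = 7194 frames.
Within the current minute: 2 × 30 + 14 − 2 = 72 (labels ;00/;01 skipped at this minute). Total = 35964 + 7194 + 72 = 43230.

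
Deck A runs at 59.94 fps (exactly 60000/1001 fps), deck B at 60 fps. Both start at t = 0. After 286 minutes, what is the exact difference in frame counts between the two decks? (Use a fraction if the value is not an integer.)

7200/7 frames

286 min = 17160 s.
A emits 60000/1001 × 17160 = 7200000/7 frames; B emits 60 × 17160 = 1029600.
Difference = 7200/7 frames (≈ 1028.5714); B is ahead of A.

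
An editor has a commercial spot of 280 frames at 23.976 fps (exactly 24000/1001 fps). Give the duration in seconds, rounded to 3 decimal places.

Running time = 280 × 1001/24000 = 7007/600 s ≈ 11.678 s.

11.678 seconds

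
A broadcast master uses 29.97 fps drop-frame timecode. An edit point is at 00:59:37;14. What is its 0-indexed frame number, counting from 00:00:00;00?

Complete 10-minute blocks: 5, each 17982 frames → 89910.
Remaining 9 whole minutes in the current block: 1800 + 8 × 1798 = 16184 frames.
Within the current minute: 37 × 30 + 14 − 2 = 1122 (labels ;00/;01 skipped at this minute). Total = 89910 + 16184 + 1122 = 107216.

107216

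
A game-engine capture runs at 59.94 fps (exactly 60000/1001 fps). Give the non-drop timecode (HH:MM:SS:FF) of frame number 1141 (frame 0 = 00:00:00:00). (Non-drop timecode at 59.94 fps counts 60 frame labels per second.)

00:00:19:01

1141 ÷ 60 = 19 full seconds, remainder 1 frame.
19 s = 0 h 0 min 19 s.
Timecode: 00:00:19:01.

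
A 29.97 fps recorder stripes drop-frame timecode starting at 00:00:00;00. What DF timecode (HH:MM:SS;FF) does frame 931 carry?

00:00:31;01

Each 10-minute DF block holds 10 × 60 × 30 − 9 × 2 = 17982 frames. 931 ÷ 17982 → 0 full blocks, remainder 931.
Within the partial block the first minute is 1800 frames and each further minute 1798, so 0 further minute boundaries passed. Total skipped labels = 18 × 0 + 2 × 0 = 0.
Non-drop label index = 931 + 0 = 931; at 30 labels/s that is 00:00:31:01, i.e. DF 00:00:31;01.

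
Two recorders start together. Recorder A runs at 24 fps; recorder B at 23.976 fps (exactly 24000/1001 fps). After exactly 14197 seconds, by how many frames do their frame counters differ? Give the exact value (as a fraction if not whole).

A emits 24 × 14197 = 340728 frames; B emits 24000/1001 × 14197 = 340728000/1001.
Difference = 340728/1001 frames (≈ 340.3876); B is behind A.

340728/1001 frames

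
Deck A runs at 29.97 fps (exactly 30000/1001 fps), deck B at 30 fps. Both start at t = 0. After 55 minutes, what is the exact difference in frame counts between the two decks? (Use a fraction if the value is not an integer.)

55 min = 3300 s.
A emits 30000/1001 × 3300 = 9000000/91 frames; B emits 30 × 3300 = 99000.
Difference = 9000/91 frames (≈ 98.9011); B is ahead of A.

9000/91 frames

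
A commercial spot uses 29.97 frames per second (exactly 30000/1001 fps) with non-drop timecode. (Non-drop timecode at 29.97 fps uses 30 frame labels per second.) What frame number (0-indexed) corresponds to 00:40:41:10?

frame 73240

Total seconds to the label: (0 × 3600 + 40 × 60 + 41) = 2441.
Frame index = 2441 × 30 + 10 = 73240.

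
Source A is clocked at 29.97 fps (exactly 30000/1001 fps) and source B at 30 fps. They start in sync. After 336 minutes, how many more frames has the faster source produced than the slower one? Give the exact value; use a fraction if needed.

86400/143 frames

336 min = 20160 s.
A emits 30000/1001 × 20160 = 86400000/143 frames; B emits 30 × 20160 = 604800.
Difference = 86400/143 frames (≈ 604.1958); B is ahead of A.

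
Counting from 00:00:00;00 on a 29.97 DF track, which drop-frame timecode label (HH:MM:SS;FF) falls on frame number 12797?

00:07:07;01

Ten DF minutes hold 17982 frames, so frame 12797 lies in block 0 (frames 0–17981) with 12797 frames into that block.
The block's first minute is 1800 frames and the rest 1798 each; 12797 frames reaches minute 7, so 0 × 18 + 7 × 2 = 14 labels have been skipped so far.
Adding those back, label number 12797 + 14 = 12811 at 30 labels/s is 427 s + 1 f = 0 h 7 min 7 s frame 1, i.e. 00:07:07;01.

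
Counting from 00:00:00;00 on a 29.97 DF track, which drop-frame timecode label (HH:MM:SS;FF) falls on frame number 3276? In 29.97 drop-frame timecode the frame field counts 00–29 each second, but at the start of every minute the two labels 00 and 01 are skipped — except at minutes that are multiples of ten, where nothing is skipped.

Each 10-minute DF block holds 10 × 60 × 30 − 9 × 2 = 17982 frames. 3276 ÷ 17982 → 0 full blocks, remainder 3276.
Within the partial block the first minute is 1800 frames and each further minute 1798, so 1 further minute boundary passed. Total skipped labels = 18 × 0 + 2 × 1 = 2.
Non-drop label index = 3276 + 2 = 3278; at 30 labels/s that is 00:01:49:08, i.e. DF 00:01:49;08.

00:01:49;08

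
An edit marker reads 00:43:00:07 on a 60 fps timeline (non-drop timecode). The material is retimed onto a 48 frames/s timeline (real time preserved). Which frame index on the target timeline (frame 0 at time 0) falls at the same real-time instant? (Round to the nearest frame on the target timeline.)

frame 123846

Source frame index: (0×3600 + 43×60 + 0) × 60 + 7 = 154807.
Real time: 154807 / (60) = 154807/60 s.
Target frame: (154807/60) × (48) = 619228/5 ≈ 123845.600 → 123846.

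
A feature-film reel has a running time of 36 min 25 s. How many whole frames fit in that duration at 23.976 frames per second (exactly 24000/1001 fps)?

52387 frames

36 min 25 s = 2185 s.
Frames = 2185 × 24000/1001 = 52440000/1001 ≈ 52387.6124.
Complete frames: 52387.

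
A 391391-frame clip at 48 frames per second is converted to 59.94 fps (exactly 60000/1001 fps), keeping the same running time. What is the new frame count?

488750 frames

Target frames = source frames × (target rate / source rate) = 391391 × (60000/1001)/(48) = 391391 × 1250/1001 = 488750.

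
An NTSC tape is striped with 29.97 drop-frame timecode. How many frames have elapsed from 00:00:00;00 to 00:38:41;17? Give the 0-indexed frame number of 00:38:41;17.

As if non-drop at 30 labels/s: (0 × 3600 + 38 × 60 + 41) × 30 + 17 = 69647.
Minute boundaries passed: 38; those not divisible by 10: 38 − 3 = 35; dropped labels = 2 × 35 = 70.
Actual frame index = 69647 − 70 = 69577.

69577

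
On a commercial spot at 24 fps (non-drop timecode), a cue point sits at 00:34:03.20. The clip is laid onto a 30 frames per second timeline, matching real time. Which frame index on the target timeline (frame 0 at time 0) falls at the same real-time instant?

Source frame index: (0×3600 + 34×60 + 3) × 24 + 20 = 49052.
Real time: 49052 / (24) = 12263/6 s.
Target frame: (12263/6) × (30) = 61315.

frame 61315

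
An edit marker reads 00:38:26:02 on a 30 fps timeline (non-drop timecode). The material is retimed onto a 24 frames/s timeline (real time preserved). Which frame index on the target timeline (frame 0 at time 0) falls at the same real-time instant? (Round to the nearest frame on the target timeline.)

Source frame index: (0×3600 + 38×60 + 26) × 30 + 2 = 69182.
Real time: 69182 / (30) = 34591/15 s.
Target frame: (34591/15) × (24) = 276728/5 ≈ 55345.600 → 55346.

frame 55346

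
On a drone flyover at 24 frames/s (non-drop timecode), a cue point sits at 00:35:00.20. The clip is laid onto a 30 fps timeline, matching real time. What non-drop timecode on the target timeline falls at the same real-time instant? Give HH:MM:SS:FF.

00:35:00:25

Source frame index: (0×3600 + 35×60 + 0) × 24 + 20 = 50420.
Real time: 50420 / (24) = 12605/6 s.
Target frame: (12605/6) × (30) = 63025.
At 30 labels/s: frame 63025 → 00:35:00:25.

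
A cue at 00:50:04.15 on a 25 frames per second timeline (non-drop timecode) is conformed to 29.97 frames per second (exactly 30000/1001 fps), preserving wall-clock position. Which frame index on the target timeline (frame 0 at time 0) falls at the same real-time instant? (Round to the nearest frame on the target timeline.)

Source frame index: (0×3600 + 50×60 + 4) × 25 + 15 = 75115.
Real time: 75115 / (25) = 15023/5 s.
Target frame: (15023/5) × (30000/1001) = 90138000/1001 ≈ 90047.952 → 90048.

frame 90048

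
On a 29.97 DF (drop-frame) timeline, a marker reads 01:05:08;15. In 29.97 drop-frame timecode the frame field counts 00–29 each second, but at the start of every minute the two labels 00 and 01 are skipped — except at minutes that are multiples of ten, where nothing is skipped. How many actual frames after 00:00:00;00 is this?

As if non-drop at 30 labels/s: (1 × 3600 + 5 × 60 + 8) × 30 + 15 = 117255.
Minute boundaries passed: 65; those not divisible by 10: 65 − 6 = 59; dropped labels = 2 × 59 = 118.
Actual frame index = 117255 − 118 = 117137.

117137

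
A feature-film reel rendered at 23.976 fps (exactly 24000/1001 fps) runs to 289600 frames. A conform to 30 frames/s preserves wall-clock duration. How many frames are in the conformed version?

362362 frames

Target frames = source frames × (target rate / source rate) = 289600 × (30)/(24000/1001) = 289600 × 1001/800 = 362362.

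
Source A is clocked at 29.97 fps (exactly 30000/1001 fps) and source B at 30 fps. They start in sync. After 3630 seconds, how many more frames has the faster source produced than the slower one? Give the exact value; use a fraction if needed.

A emits 30000/1001 × 3630 = 9900000/91 frames; B emits 30 × 3630 = 108900.
Difference = 9900/91 frames (≈ 108.7912); B is ahead of A.

9900/91 frames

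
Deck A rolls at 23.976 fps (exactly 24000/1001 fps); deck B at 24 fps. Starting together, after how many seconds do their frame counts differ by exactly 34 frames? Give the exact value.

The gap grows by |24 − 24000/1001| = 24/1001 frames per second.
Time for a 34-frame gap: 34 ÷ (24/1001) = 17017/12 s.

17017/12 seconds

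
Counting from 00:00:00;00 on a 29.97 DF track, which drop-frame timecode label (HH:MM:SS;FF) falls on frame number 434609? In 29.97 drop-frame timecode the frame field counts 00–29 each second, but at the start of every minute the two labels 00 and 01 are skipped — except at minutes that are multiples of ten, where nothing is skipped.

04:01:41;13

Each 10-minute DF block holds 10 × 60 × 30 − 9 × 2 = 17982 frames. 434609 ÷ 17982 → 24 full blocks, remainder 3041.
Within the partial block the first minute is 1800 frames and each further minute 1798, so 1 further minute boundary passed. Total skipped labels = 18 × 24 + 2 × 1 = 434.
Non-drop label index = 434609 + 434 = 435043; at 30 labels/s that is 04:01:41:13, i.e. DF 04:01:41;13.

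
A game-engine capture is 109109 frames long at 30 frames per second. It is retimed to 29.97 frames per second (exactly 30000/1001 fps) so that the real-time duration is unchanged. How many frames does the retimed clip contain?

Target frames = source frames × (target rate / source rate) = 109109 × (30000/1001)/(30) = 109109 × 1000/1001 = 109000.

109000 frames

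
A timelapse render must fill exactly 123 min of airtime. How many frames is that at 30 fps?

123 min = 7380 s.
Frames = 7380 × 30 = 221400.

221400 frames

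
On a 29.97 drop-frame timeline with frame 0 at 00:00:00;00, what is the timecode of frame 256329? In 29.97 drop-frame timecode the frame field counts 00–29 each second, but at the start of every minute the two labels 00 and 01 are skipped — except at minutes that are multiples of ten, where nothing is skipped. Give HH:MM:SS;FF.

02:22:32;25

Ten DF minutes hold 17982 frames, so frame 256329 lies in block 14 (frames 251748–269729) with 4581 frames into that block.
The block's first minute is 1800 frames and the rest 1798 each; 4581 frames reaches minute 2, so 14 × 18 + 2 × 2 = 256 labels have been skipped so far.
Adding those back, label number 256329 + 256 = 256585 at 30 labels/s is 8552 s + 25 f = 2 h 22 min 32 s frame 25, i.e. 02:22:32;25.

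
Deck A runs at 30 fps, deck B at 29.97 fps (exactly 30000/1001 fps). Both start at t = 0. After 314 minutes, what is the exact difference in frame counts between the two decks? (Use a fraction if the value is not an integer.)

565200/1001 frames

314 min = 18840 s.
A emits 30 × 18840 = 565200 frames; B emits 30000/1001 × 18840 = 565200000/1001.
Difference = 565200/1001 frames (≈ 564.6354); B is behind A.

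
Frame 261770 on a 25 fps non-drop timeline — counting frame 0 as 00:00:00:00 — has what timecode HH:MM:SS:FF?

261770 ÷ 25 = 10470 full seconds, remainder 20 frames.
10470 s = 2 h 54 min 30 s.
Timecode: 02:54:30:20.

02:54:30:20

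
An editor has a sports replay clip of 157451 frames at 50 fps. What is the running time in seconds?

3149.02 seconds

Running time = 157451 / (50) = 3149.02 s.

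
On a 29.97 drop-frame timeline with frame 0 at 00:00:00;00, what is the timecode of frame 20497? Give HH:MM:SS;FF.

Each 10-minute DF block holds 10 × 60 × 30 − 9 × 2 = 17982 frames. 20497 ÷ 17982 → 1 full block, remainder 2515.
Within the partial block the first minute is 1800 frames and each further minute 1798, so 1 further minute boundary passed. Total skipped labels = 18 × 1 + 2 × 1 = 20.
Non-drop label index = 20497 + 20 = 20517; at 30 labels/s that is 00:11:23:27, i.e. DF 00:11:23;27.

00:11:23;27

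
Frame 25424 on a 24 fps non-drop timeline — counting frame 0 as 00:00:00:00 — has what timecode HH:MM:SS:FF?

00:17:39:08

25424 ÷ 24 = 1059 full seconds, remainder 8 frames.
1059 s = 0 h 17 min 39 s.
Timecode: 00:17:39:08.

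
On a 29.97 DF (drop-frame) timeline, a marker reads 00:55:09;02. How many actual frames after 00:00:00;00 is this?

As if non-drop at 30 labels/s: (0 × 3600 + 55 × 60 + 9) × 30 + 2 = 99272.
Minute boundaries passed: 55; those not divisible by 10: 55 − 5 = 50; dropped labels = 2 × 50 = 100.
Actual frame index = 99272 − 100 = 99172.

99172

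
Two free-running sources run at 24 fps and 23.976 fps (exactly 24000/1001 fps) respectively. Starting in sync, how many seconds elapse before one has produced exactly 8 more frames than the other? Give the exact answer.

The gap grows by |24000/1001 − 24| = 24/1001 frames per second.
Time for a 8-frame gap: 8 ÷ (24/1001) = 1001/3 s.

1001/3 seconds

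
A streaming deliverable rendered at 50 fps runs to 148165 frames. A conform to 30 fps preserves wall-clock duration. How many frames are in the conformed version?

88899 frames

Target frames = source frames × (target rate / source rate) = 148165 × (30)/(50) = 148165 × 3/5 = 88899.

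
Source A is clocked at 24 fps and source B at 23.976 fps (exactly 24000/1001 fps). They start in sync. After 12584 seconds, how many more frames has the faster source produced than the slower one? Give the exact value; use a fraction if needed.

A emits 24 × 12584 = 302016 frames; B emits 24000/1001 × 12584 = 2112000/7.
Difference = 2112/7 frames (≈ 301.7143); B is behind A.

2112/7 frames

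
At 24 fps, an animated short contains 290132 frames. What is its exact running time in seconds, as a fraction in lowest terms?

72533/6 seconds

Running time = 290132 ÷ (24) = 290132 × 1/24 = 72533/6 s.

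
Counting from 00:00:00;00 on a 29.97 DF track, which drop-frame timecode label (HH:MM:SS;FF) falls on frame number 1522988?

Each 10-minute DF block holds 10 × 60 × 30 − 9 × 2 = 17982 frames. 1522988 ÷ 17982 → 84 full blocks, remainder 12500.
Within the partial block the first minute is 1800 frames and each further minute 1798, so 6 further minute boundaries passed. Total skipped labels = 18 × 84 + 2 × 6 = 1524.
Non-drop label index = 1522988 + 1524 = 1524512; at 30 labels/s that is 14:06:57:02, i.e. DF 14:06:57;02.

14:06:57;02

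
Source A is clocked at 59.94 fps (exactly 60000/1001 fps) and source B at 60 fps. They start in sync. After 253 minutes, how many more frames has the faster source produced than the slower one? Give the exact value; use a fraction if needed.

253 min = 15180 s.
A emits 60000/1001 × 15180 = 82800000/91 frames; B emits 60 × 15180 = 910800.
Difference = 82800/91 frames (≈ 909.8901); B is ahead of A.

82800/91 frames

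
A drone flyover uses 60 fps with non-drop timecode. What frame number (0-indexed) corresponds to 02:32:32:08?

Total seconds to the label: (2 × 3600 + 32 × 60 + 32) = 9152.
Frame index = 9152 × 60 + 8 = 549128.

frame 549128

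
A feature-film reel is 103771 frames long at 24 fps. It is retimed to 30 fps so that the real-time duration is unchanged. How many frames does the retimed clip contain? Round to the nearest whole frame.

129714 frames

Frames at target rate = 103771 × (30) / (24) = 518855/4 ≈ 129713.750.
Nearest whole frame: 129714.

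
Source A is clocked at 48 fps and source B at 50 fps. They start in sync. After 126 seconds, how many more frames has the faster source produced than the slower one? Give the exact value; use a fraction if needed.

A emits 48 × 126 = 6048 frames; B emits 50 × 126 = 6300.
Difference = 252 frames; B is ahead of A.

252 frames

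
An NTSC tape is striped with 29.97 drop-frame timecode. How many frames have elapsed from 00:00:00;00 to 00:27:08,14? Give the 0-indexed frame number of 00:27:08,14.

Complete 10-minute blocks: 2, each 17982 frames → 35964.
Remaining 7 whole minutes in the current block: 1800 + 6 × 1798 = 12588 frames.
Within the current minute: 8 × 30 + 14 − 2 = 252 (labels ;00/;01 skipped at this minute). Total = 35964 + 12588 + 252 = 48804.

48804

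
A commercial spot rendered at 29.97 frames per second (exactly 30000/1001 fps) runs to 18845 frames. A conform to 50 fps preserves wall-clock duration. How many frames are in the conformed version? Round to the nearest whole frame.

31440 frames

Frames at target rate = 18845 × (50) / (30000/1001) = 3772769/120 ≈ 31439.742.
Nearest whole frame: 31440.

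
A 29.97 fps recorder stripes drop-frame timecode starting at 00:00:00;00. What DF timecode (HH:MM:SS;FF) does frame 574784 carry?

Ten DF minutes hold 17982 frames, so frame 574784 lies in block 31 (frames 557442–575423) with 17342 frames into that block.
The block's first minute is 1800 frames and the rest 1798 each; 17342 frames reaches minute 9, so 31 × 18 + 9 × 2 = 576 labels have been skipped so far.
Adding those back, label number 574784 + 576 = 575360 at 30 labels/s is 19178 s + 20 f = 5 h 19 min 38 s frame 20, i.e. 05:19:38;20.

05:19:38;20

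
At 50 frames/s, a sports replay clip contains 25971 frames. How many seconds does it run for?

Running time = 25971 / (50) = 519.42 s.

519.42 seconds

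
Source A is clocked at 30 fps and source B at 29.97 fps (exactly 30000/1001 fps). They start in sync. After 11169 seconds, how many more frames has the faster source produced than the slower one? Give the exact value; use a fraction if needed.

335070/1001 frames

A emits 30 × 11169 = 335070 frames; B emits 30000/1001 × 11169 = 335070000/1001.
Difference = 335070/1001 frames (≈ 334.7353); B is behind A.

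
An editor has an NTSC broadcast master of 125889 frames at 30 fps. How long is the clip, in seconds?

4196.3 seconds

Running time = 125889 / (30) = 4196.3 s.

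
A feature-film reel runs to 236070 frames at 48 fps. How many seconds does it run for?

Running time = 236070 / (48) = 4918.125 s.

4918.125 seconds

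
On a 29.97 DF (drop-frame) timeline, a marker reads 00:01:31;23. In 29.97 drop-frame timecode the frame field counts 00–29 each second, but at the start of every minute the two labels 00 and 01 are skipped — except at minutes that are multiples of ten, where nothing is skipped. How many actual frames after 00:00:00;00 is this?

2751

As if non-drop at 30 labels/s: (0 × 3600 + 1 × 60 + 31) × 30 + 23 = 2753.
Minute boundaries passed: 1; those not divisible by 10: 1 − 0 = 1; dropped labels = 2 × 1 = 2.
Actual frame index = 2753 − 2 = 2751.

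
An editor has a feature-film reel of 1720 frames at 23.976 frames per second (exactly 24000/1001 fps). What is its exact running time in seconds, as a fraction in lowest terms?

43043/600 seconds

Running time = 1720 ÷ (24000/1001) = 1720 × 1001/24000 = 43043/600 s.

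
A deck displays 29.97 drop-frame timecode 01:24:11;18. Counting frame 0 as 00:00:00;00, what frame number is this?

151396

As if non-drop at 30 labels/s: (1 × 3600 + 24 × 60 + 11) × 30 + 18 = 151548.
Minute boundaries passed: 84; those not divisible by 10: 84 − 8 = 76; dropped labels = 2 × 76 = 152.
Actual frame index = 151548 − 152 = 151396.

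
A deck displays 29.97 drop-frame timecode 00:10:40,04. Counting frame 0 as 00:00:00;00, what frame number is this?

Complete 10-minute blocks: 1, each 17982 frames → 17982.
Remaining 0 whole minutes in the current block: 0 frames.
Within the current minute: 40 × 30 + 4 = 1204. Total = 17982 + 0 + 1204 = 19186.

19186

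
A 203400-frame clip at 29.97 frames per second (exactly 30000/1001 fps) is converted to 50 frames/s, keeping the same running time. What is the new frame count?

339339 frames

Target frames = source frames × (target rate / source rate) = 203400 × (50)/(30000/1001) = 203400 × 1001/600 = 339339.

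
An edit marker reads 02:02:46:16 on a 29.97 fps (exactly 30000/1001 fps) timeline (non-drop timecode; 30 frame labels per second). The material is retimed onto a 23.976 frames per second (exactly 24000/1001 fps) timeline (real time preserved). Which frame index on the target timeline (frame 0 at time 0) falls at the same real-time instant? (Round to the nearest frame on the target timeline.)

Source frame index: (2×3600 + 2×60 + 46) × 30 + 16 = 220996.
Real time: 220996 / (30000/1001) = 55304249/7500 s.
Target frame: (55304249/7500) × (24000/1001) = 883984/5 ≈ 176796.800 → 176797.

frame 176797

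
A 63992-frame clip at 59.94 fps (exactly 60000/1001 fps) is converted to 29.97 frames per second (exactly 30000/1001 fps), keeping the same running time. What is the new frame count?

Frames at target rate = 63992 × (30000/1001) / (60000/1001) = 31996.

31996 frames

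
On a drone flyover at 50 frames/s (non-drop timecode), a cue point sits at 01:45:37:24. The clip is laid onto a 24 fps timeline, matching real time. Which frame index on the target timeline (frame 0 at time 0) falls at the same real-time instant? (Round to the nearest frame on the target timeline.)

frame 152100

Source frame index: (1×3600 + 45×60 + 37) × 50 + 24 = 316874.
Real time: 316874 / (50) = 158437/25 s.
Target frame: (158437/25) × (24) = 3802488/25 ≈ 152099.520 → 152100.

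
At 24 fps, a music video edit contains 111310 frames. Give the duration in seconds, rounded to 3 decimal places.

4637.917 seconds

Running time = 111310 × 1/24 = 55655/12 s ≈ 4637.917 s.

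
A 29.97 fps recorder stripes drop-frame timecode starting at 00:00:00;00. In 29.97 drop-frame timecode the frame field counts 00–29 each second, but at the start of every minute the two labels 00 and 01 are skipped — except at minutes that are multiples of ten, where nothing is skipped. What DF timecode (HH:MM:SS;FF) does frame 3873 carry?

Ten DF minutes hold 17982 frames, so frame 3873 lies in block 0 (frames 0–17981) with 3873 frames into that block.
The block's first minute is 1800 frames and the rest 1798 each; 3873 frames reaches minute 2, so 0 × 18 + 2 × 2 = 4 labels have been skipped so far.
Adding those back, label number 3873 + 4 = 3877 at 30 labels/s is 129 s + 7 f = 0 h 2 min 9 s frame 7, i.e. 00:02:09;07.

00:02:09;07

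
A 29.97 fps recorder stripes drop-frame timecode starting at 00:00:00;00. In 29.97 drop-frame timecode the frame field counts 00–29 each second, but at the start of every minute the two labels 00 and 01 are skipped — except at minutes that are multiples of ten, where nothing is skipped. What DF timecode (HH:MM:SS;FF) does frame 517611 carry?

04:47:50;29

Ten DF minutes hold 17982 frames, so frame 517611 lies in block 28 (frames 503496–521477) with 14115 frames into that block.
The block's first minute is 1800 frames and the rest 1798 each; 14115 frames reaches minute 7, so 28 × 18 + 7 × 2 = 518 labels have been skipped so far.
Adding those back, label number 517611 + 518 = 518129 at 30 labels/s is 17270 s + 29 f = 4 h 47 min 50 s frame 29, i.e. 04:47:50;29.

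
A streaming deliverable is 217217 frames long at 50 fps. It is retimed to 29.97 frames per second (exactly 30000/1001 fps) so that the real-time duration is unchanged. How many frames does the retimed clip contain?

130200 frames

Target frames = source frames × (target rate / source rate) = 217217 × (30000/1001)/(50) = 217217 × 600/1001 = 130200.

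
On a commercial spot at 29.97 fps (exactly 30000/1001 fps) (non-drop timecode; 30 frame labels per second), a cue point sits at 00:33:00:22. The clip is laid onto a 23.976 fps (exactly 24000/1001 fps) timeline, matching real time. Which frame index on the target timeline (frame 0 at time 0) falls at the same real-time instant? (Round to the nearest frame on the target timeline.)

frame 47538

Source frame index: (0×3600 + 33×60 + 0) × 30 + 22 = 59422.
Real time: 59422 / (30000/1001) = 29740711/15000 s.
Target frame: (29740711/15000) × (24000/1001) = 237688/5 ≈ 47537.600 → 47538.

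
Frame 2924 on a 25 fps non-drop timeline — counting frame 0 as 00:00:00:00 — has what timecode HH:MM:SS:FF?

00:01:56:24

2924 ÷ 25 = 116 full seconds, remainder 24 frames.
116 s = 0 h 1 min 56 s.
Timecode: 00:01:56:24.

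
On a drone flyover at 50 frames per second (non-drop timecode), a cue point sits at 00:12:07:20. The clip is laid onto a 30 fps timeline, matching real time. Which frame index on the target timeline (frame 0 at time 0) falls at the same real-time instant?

Source frame index: (0×3600 + 12×60 + 7) × 50 + 20 = 36370.
Real time: 36370 / (50) = 3637/5 s.
Target frame: (3637/5) × (30) = 21822.

frame 21822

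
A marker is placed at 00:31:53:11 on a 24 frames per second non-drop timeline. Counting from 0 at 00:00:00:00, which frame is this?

Total seconds to the label: (0 × 3600 + 31 × 60 + 53) = 1913.
Frame index = 1913 × 24 + 11 = 45923.

frame 45923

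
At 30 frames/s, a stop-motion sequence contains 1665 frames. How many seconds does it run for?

55.5 seconds

Running time = 1665 / (30) = 55.5 s.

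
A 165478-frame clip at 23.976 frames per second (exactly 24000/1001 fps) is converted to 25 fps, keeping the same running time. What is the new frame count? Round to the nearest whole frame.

172545 frames

Frames at target rate = 165478 × (25) / (24000/1001) = 82821739/480 ≈ 172545.290.
Nearest whole frame: 172545.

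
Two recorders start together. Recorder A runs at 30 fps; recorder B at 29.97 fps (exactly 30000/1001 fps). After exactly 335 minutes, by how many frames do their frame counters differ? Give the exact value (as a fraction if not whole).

335 min = 20100 s.
A emits 30 × 20100 = 603000 frames; B emits 30000/1001 × 20100 = 603000000/1001.
Difference = 603000/1001 frames (≈ 602.3976); B is behind A.

603000/1001 frames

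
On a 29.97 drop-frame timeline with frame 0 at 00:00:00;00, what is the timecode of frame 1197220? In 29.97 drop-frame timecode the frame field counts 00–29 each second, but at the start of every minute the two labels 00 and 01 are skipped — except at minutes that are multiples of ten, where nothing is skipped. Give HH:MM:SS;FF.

11:05:47;08

Each 10-minute DF block holds 10 × 60 × 30 − 9 × 2 = 17982 frames. 1197220 ÷ 17982 → 66 full blocks, remainder 10408.
Within the partial block the first minute is 1800 frames and each further minute 1798, so 5 further minute boundaries passed. Total skipped labels = 18 × 66 + 2 × 5 = 1198.
Non-drop label index = 1197220 + 1198 = 1198418; at 30 labels/s that is 11:05:47:08, i.e. DF 11:05:47;08.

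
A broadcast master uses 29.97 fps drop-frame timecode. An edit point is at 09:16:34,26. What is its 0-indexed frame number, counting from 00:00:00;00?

Complete 10-minute blocks: 55, each 17982 frames → 989010.
Remaining 6 whole minutes in the current block: 1800 + 5 × 1798 = 10790 frames.
Within the current minute: 34 × 30 + 26 − 2 = 1044 (labels ;00/;01 skipped at this minute). Total = 989010 + 10790 + 1044 = 1000844.

1000844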